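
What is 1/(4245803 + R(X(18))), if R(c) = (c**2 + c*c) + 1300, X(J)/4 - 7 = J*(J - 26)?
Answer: 1/4847711 ≈ 2.0628e-7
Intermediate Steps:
X(J) = 28 + 4*J*(-26 + J) (X(J) = 28 + 4*(J*(J - 26)) = 28 + 4*(J*(-26 + J)) = 28 + 4*J*(-26 + J))
R(c) = 1300 + 2*c**2 (R(c) = (c**2 + c**2) + 1300 = 2*c**2 + 1300 = 1300 + 2*c**2)
1/(4245803 + R(X(18))) = 1/(4245803 + (1300 + 2*(28 - 104*18 + 4*18**2)**2)) = 1/(4245803 + (1300 + 2*(28 - 1872 + 4*324)**2)) = 1/(4245803 + (1300 + 2*(28 - 1872 + 1296)**2)) = 1/(4245803 + (1300 + 2*(-548)**2)) = 1/(4245803 + (1300 + 2*300304)) = 1/(4245803 + (1300 + 600608)) = 1/(4245803 + 601908) = 1/4847711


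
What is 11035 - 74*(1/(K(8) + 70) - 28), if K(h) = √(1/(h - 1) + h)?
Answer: 448786741/34243 + 74*√399/34243 ≈ 13106.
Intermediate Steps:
K(h) = √(h + 1/(-1 + h)) (K(h) = √(1/(-1 + h) + h) = √(h + 1/(-1 + h)))
11035 - 74*(1/(K(8) + 70) - 28) = 11035 - 74*(1/(√((1 + 8*(-1 + 8))/(-1 + 8)) + 70) - 28) = 11035 - 74*(1/(√((1 + 8*7)/7) + 70) - 28) = 11035 - 74*(1/(√((1 + 56)/7) + 70) - 28) = 11035 - 74*(1/(√((⅐)*57) + 70) - 28) = 11035 - 74*(1/(√(57/7) + 70) - 28) = 11035 - 74*(1/(√399/7 + 70) - 28) = 11035 - 74*(1/(70 + √399/7) - 28) = 11035 - 74*(-28 + 1/(70 + √399/7)) = 11035 + (2072 - 74/(70 + √399/7)) = 13107 - 74/(70 + √399/7)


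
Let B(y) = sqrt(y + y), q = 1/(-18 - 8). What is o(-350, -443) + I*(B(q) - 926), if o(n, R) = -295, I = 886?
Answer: -820731 + 886*I*sqrt(13)/13 ≈ -8.2073e+5 + 245.73*I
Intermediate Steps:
q = -1/26 (q = 1/(-26) = -1/26 ≈ -0.038462)
B(y) = sqrt(2)*sqrt(y) (B(y) = sqrt(2*y) = sqrt(2)*sqrt(y))
o(-350, -443) + I*(B(q) - 926) = -295 + 886*(sqrt(2)*sqrt(-1/26) - 926) = -295 + 886*(sqrt(2)*(I*sqrt(26)/26) - 926) = -295 + 886*(I*sqrt(13)/13 - 926) = -295 + 886*(-926 + I*sqrt(13)/13) = -295 + (-820436 + 886*I*sqrt(13)/13) = -820731 + 886*I*sqrt(13)/13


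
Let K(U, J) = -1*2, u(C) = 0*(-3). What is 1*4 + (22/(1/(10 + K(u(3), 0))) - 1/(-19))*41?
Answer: 137221/19 ≈ 7222.2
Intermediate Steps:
u(C) = 0
K(U, J) = -2
1*4 + (22/(1/(10 + K(u(3), 0))) - 1/(-19))*41 = 1*4 + (22/(1/(10 - 2)) - 1/(-19))*41 = 4 + (22/(1/8) - 1*(-1/19))*41 = 4 + (22/(1/8) + 1/19)*41 = 4 + (22*8 + 1/19)*41 = 4 + (176 + 1/19)*41 = 4 + (3345/19)*41 = 4 + 137145/19 = 137221/19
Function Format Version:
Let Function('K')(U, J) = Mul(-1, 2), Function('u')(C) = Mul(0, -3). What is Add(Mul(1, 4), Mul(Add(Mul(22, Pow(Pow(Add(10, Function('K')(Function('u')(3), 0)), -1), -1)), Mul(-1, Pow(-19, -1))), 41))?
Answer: Rational(137221, 19) ≈ 7222.2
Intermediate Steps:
Function('u')(C) = 0
Function('K')(U, J) = -2
Add(Mul(1, 4), Mul(Add(Mul(22, Pow(Pow(Add(10, Function('K')(Function('u')(3), 0)), -1), -1)), Mul(-1, Pow(-19, -1))), 41)) = Add(Mul(1, 4), Mul(Add(Mul(22, Pow(Pow(Add(10, -2), -1), -1)), Mul(-1, Pow(-19, -1))), 41)) = Add(4, Mul(Add(Mul(22, Pow(Pow(8, -1), -1)), Mul(-1, Rational(-1, 19))), 41)) = Add(4, Mul(Add(Mul(22, Pow(Rational(1, 8), -1)), Rational(1, 19)), 41)) = Add(4, Mul(Add(Mul(22, 8), Rational(1, 19)), 41)) = Add(4, Mul(Add(176, Rational(1, 19)), 41)) = Add(4, Mul(Rational(3345, 19), 41)) = Add(4, Rational(137145, 19)) = Rational(137221, 19)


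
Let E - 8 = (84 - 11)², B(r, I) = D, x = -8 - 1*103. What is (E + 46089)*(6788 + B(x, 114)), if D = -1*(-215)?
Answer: 360136278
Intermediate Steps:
x = -111 (x = -8 - 103 = -111)
D = 215
B(r, I) = 215
E = 5337 (E = 8 + (84 - 11)² = 8 + 73² = 8 + 5329 = 5337)
(E + 46089)*(6788 + B(x, 114)) = (5337 + 46089)*(6788 + 215) = 51426*7003 = 360136278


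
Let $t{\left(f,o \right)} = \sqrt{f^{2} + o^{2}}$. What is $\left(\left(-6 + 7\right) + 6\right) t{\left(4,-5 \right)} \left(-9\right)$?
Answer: $- 63 \sqrt{41} \approx -403.4$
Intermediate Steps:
$\left(\left(-6 + 7\right) + 6\right) t{\left(4,-5 \right)} \left(-9\right) = \left(\left(-6 + 7\right) + 6\right) \sqrt{4^{2} + \left(-5\right)^{2}} \left(-9\right) = \left(1 + 6\right) \sqrt{16 + 25} \left(-9\right) = 7 \sqrt{41} \left(-9\right) = - 63 \sqrt{41}$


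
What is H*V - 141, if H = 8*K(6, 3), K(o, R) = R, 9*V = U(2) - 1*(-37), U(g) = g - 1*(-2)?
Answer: -95/3 ≈ -31.667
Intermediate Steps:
U(g) = 2 + g (U(g) = g + 2 = 2 + g)
V = 41/9 (V = ((2 + 2) - 1*(-37))/9 = (4 + 37)/9 = (⅑)*41 = 41/9 ≈ 4.5556)
H = 24 (H = 8*3 = 24)
H*V - 141 = 24*(41/9) - 141 = 328/3 - 141 = -95/3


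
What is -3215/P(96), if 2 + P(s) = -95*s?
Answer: 3215/9122 ≈ 0.35244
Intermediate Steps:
P(s) = -2 - 95*s
-3215/P(96) = -3215/(-2 - 95*96) = -3215/(-2 - 9120) = -3215/(-9122) = -3215*(-1/9122) = 3215/9122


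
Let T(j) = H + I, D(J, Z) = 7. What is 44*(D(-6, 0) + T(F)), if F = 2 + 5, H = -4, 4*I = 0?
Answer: 132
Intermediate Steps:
I = 0 (I = (¼)*0 = 0)
F = 7
T(j) = -4 (T(j) = -4 + 0 = -4)
44*(D(-6, 0) + T(F)) = 44*(7 - 4) = 44*3 = 132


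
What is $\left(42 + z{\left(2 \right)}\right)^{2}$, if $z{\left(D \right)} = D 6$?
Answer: $2916$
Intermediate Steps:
$z{\left(D \right)} = 6 D$
$\left(42 + z{\left(2 \right)}\right)^{2} = \left(42 + 6 \cdot 2\right)^{2} = \left(42 + 12\right)^{2} = 54^{2} = 2916$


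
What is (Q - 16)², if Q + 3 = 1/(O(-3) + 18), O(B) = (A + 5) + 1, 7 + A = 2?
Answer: 129600/361 ≈ 359.00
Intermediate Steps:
A = -5 (A = -7 + 2 = -5)
O(B) = 1 (O(B) = (-5 + 5) + 1 = 0 + 1 = 1)
Q = -56/19 (Q = -3 + 1/(1 + 18) = -3 + 1/19 = -56/19 ≈ -2.9474)
(Q - 16)² = (-56/19 - 16)² = (-360/19)² = 129600/361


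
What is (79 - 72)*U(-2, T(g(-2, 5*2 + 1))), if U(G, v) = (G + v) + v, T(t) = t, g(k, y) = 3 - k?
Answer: 56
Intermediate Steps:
U(G, v) = G + 2*v
(79 - 72)*U(-2, T(g(-2, 5*2 + 1))) = (79 - 72)*(-2 + 2*(3 - 1*(-2))) = 7*(-2 + 2*(3 + 2)) = 7*(-2 + 2*5) = 7*(-2 + 10) = 7*8 = 56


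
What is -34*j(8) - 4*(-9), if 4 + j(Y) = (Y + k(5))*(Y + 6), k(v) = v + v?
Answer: -8396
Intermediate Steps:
k(v) = 2*v
j(Y) = -4 + (6 + Y)*(10 + Y) (j(Y) = -4 + (Y + 2*5)*(Y + 6) = -4 + (Y + 10)*(6 + Y) = -4 + (10 + Y)*(6 + Y) = -4 + (6 + Y)*(10 + Y))
-34*j(8) - 4*(-9) = -34*(56 + 8² + 16*8) - 4*(-9) = -34*(56 + 64 + 128) + 36 = -34*248 + 36 = -8432 + 36 = -8396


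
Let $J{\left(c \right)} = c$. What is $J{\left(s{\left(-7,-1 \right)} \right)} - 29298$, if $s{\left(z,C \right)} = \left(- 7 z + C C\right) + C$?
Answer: $-29249$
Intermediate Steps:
$s{\left(z,C \right)} = C + C^{2} - 7 z$ ($s{\left(z,C \right)} = \left(- 7 z + C^{2}\right) + C = \left(C^{2} - 7 z\right) + C = C + C^{2} - 7 z$)
$J{\left(s{\left(-7,-1 \right)} \right)} - 29298 = \left(-1 + \left(-1\right)^{2} - -49\right) - 29298 = \left(-1 + 1 + 49\right) - 29298 = 49 - 29298 = -29249$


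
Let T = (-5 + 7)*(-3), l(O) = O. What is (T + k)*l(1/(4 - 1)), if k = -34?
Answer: -40/3 ≈ -13.333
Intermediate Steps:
T = -6 (T = 2*(-3) = -6)
(T + k)*l(1/(4 - 1)) = (-6 - 34)/(4 - 1) = -40/3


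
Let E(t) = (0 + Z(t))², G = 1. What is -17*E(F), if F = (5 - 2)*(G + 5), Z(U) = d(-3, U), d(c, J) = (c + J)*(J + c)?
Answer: -860625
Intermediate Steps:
d(c, J) = (J + c)² (d(c, J) = (J + c)*(J + c) = (J + c)²)
Z(U) = (-3 + U)² (Z(U) = (U - 3)² = (-3 + U)²)
F = 18 (F = (5 - 2)*(1 + 5) = 3*6 = 18)
E(t) = (-3 + t)⁴ (E(t) = (0 + (-3 + t)²)² = ((-3 + t)²)² = (-3 + t)⁴)
-17*E(F) = -17*(-3 + 18)⁴ = -17*15⁴ = -17*50625 = -860625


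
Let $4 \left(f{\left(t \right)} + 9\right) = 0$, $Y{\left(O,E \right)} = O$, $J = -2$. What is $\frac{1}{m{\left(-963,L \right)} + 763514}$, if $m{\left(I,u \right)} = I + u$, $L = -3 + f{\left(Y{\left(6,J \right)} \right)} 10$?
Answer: $\frac{1}{762458} \approx 1.3115 \cdot 10^{-6}$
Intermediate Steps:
$f{\left(t \right)} = -9$ ($f{\left(t \right)} = -9 + \frac{1}{4} \cdot 0 = -9 + 0 = -9$)
$L = -93$ ($L = -3 - 90 = -93$)
$\frac{1}{m{\left(-963,L \right)} + 763514} = \frac{1}{\left(-963 - 93\right) + 763514} = \frac{1}{-1056 + 763514} = \frac{1}{762458}$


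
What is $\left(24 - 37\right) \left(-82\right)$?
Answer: $1066$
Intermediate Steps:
$\left(24 - 37\right) \left(-82\right) = \left(-13\right) \left(-82\right) = 1066$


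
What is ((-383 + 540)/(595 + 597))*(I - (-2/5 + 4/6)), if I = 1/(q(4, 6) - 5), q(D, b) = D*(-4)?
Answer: -1727/41720 ≈ -0.041395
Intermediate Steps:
q(D, b) = -4*D
I = -1/21 (I = 1/(-4*4 - 5) = 1/(-16 - 5) = 1/(-21) = -1/21 ≈ -0.047619)
((-383 + 540)/(595 + 597))*(I - (-2/5 + 4/6)) = ((-383 + 540)/(595 + 597))*(-1/21 - (-2/5 + 4/6)) = (157/1192)*(-1/21 - (-2*⅕ + 4*(⅙))) = (157*(1/1192))*(-1/21 - (-⅖ + ⅔)) = 157*(-1/21 - 1*4/15)/1192 = 157*(-1/21 - 4/15)/1192 = (157/1192)*(-11/35) = -1727/41720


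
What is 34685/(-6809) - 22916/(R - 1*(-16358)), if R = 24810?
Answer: -395986781/70078228 ≈ -5.6506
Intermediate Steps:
34685/(-6809) - 22916/(R - 1*(-16358)) = 34685/(-6809) - 22916/(24810 - 1*(-16358)) = 34685*(-1/6809) - 22916/(24810 + 16358) = -34685/6809 - 22916/41168 = -34685/6809 - 22916*1/41168 = -34685/6809 - 5729/10292 = -395986781/70078228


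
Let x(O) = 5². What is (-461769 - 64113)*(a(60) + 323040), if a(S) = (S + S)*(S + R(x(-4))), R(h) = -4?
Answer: -173414848320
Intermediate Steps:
x(O) = 25
a(S) = 2*S*(-4 + S) (a(S) = (S + S)*(S - 4) = (2*S)*(-4 + S) = 2*S*(-4 + S))
(-461769 - 64113)*(a(60) + 323040) = (-461769 - 64113)*(2*60*(-4 + 60) + 323040) = -525882*(2*60*56 + 323040) = -525882*(6720 + 323040) = -525882*329760 = -173414848320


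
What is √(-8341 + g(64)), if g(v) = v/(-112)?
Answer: I*√408737/7 ≈ 91.332*I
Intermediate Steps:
g(v) = -v/112 (g(v) = v*(-1/112) = -v/112)
√(-8341 + g(64)) = √(-8341 - 1/112*64) = √(-8341 - 4/7) = √(-58391/7) = I*√408737/7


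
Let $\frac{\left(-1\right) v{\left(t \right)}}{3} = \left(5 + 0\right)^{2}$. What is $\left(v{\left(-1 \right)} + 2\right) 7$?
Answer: $-511$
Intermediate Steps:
$v{\left(t \right)} = -75$ ($v{\left(t \right)} = - 3 \left(5 + 0\right)^{2} = - 3 \cdot 5^{2} = \left(-3\right) 25 = -75$)
$\left(v{\left(-1 \right)} + 2\right) 7 = \left(-75 + 2\right) 7 = \left(-73\right) 7 = -511$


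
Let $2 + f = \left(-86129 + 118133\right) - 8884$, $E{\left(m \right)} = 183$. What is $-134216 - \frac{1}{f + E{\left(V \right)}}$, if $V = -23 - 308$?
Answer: $- \frac{3127367017}{23301} \approx -1.3422 \cdot 10^{5}$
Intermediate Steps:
$V = -331$ ($V = -23 - 308 = -331$)
$f = 23118$ ($f = -2 + \left(\left(-86129 + 118133\right) - 8884\right) = -2 + \left(32004 - 8884\right) = -2 + 23120 = 23118$)
$-134216 - \frac{1}{f + E{\left(V \right)}} = -134216 - \frac{1}{23118 + 183} = -134216 - \frac{1}{23301} = - \frac{3127367017}{23301}$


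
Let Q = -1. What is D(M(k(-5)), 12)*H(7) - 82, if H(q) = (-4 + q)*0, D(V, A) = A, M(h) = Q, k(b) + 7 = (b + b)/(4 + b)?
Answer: -82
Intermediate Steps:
k(b) = -7 + 2*b/(4 + b) (k(b) = -7 + (b + b)/(4 + b) = -7 + (2*b)/(4 + b) = -7 + 2*b/(4 + b))
M(h) = -1
H(q) = 0
D(M(k(-5)), 12)*H(7) - 82 = 12*0 - 82 = 0 - 82 = -82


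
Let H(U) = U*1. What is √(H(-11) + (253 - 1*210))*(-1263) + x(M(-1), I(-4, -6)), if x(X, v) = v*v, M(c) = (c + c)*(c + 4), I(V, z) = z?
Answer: 36 - 5052*√2 ≈ -7108.6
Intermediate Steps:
M(c) = 2*c*(4 + c) (M(c) = (2*c)*(4 + c) = 2*c*(4 + c))
x(X, v) = v²
H(U) = U
√(H(-11) + (253 - 1*210))*(-1263) + x(M(-1), I(-4, -6)) = √(-11 + (253 - 1*210))*(-1263) + (-6)² = √(-11 + (253 - 210))*(-1263) + 36 = √(-11 + 43)*(-1263) + 36 = √32*(-1263) + 36 = (4*√2)*(-1263) + 36 = -5052*√2 + 36 = 36 - 5052*√2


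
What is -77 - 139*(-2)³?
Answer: 1035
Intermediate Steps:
-77 - 139*(-2)³ = -77 - 139*(-8) = -77 + 1112 = 1035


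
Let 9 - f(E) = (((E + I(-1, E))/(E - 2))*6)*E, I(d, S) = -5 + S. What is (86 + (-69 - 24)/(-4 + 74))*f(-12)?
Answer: 6561189/490 ≈ 13390.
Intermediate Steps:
f(E) = 9 - 6*E*(-5 + 2*E)/(-2 + E) (f(E) = 9 - ((E + (-5 + E))/(E - 2))*6*E = 9 - ((-5 + 2*E)/(-2 + E))*6*E = 9 - 6*(-5 + 2*E)/(-2 + E)*E = 9 - 6*E*(-5 + 2*E)/(-2 + E))
(86 + (-69 - 24)/(-4 + 74))*f(-12) = (86 + (-69 - 24)/(-4 + 74))*(3*(-6 - 4*(-12)² + 13*(-12))/(-2 - 12)) = (86 - 93/70)*(3*(-6 - 4*144 - 156)/(-14)) = (86 - 93*1/70)*(3*(-1/14)*(-6 - 576 - 156)) = (86 - 93/70)*(3*(-1/14)*(-738)) = (5927/70)*(1107/7) = 6561189/490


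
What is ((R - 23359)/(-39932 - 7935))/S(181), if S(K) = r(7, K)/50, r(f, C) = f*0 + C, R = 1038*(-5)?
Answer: 1427450/8663927 ≈ 0.16476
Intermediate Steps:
R = -5190
r(f, C) = C (r(f, C) = 0 + C = C)
S(K) = K/50
((R - 23359)/(-39932 - 7935))/S(181) = ((-5190 - 23359)/(-39932 - 7935))/(((1/50)*181)) = (-28549/(-47867))/(181/50) = -28549*(-1/47867)*(50/181) = (28549/47867)*(50/181) = 1427450/8663927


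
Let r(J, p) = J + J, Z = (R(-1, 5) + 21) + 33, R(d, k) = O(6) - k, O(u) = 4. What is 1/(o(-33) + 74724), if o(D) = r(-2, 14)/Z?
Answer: 53/3960368 ≈ 1.3383e-5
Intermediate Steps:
R(d, k) = 4 - k
Z = 53 (Z = ((4 - 1*5) + 21) + 33 = ((4 - 5) + 21) + 33 = (-1 + 21) + 33 = 20 + 33 = 53)
r(J, p) = 2*J
o(D) = -4/53 (o(D) = (2*(-2))/53 = -4*1/53 = -4/53)
1/(o(-33) + 74724) = 1/(-4/53 + 74724) = 1/(3960368/53) = 53/3960368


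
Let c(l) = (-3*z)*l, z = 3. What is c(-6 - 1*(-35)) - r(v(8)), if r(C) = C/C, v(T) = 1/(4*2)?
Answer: -262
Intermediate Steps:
v(T) = ⅛ (v(T) = 1/8 = ⅛)
r(C) = 1
c(l) = -9*l (c(l) = (-3*3)*l = -9*l)
c(-6 - 1*(-35)) - r(v(8)) = -9*(-6 - 1*(-35)) - 1*1 = -9*(-6 + 35) - 1 = -9*29 - 1 = -261 - 1 = -262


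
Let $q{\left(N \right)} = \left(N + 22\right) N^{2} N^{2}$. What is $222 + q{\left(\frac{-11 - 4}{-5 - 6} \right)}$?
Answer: $\frac{48763947}{161051} \approx 302.79$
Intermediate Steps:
$q{\left(N \right)} = N^{4} \left(22 + N\right)$ ($q{\left(N \right)} = \left(22 + N\right) N^{2} N^{2} = N^{2} \left(22 + N\right) N^{2} = N^{4} \left(22 + N\right)$)
$222 + q{\left(\frac{-11 - 4}{-5 - 6} \right)} = 222 + \left(\frac{-11 - 4}{-5 - 6}\right)^{4} \left(22 + \frac{-11 - 4}{-5 - 6}\right) = 222 + \left(- \frac{15}{-11}\right)^{4} \left(22 - \frac{15}{-11}\right) = 222 + \left(\left(-15\right) \left(- \frac{1}{11}\right)\right)^{4} \left(22 - - \frac{15}{11}\right) = 222 + \left(\frac{15}{11}\right)^{4} \left(22 + \frac{15}{11}\right) = 222 + \frac{50625}{14641} \cdot \frac{257}{11} = 222 + \frac{13010625}{161051} = \frac{48763947}{161051}$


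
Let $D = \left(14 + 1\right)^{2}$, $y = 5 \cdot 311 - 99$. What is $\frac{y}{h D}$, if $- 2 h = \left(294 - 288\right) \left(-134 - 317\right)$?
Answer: $\frac{1456}{304425} \approx 0.0047828$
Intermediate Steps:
$h = 1353$ ($h = - \frac{\left(294 - 288\right) \left(-134 - 317\right)}{2} = - \frac{6 \left(-451\right)}{2} = \left(- \frac{1}{2}\right) \left(-2706\right) = 1353$)
$y = 1456$ ($y = 1555 - 99 = 1456$)
$D = 225$ ($D = 15^{2} = 225$)
$\frac{y}{h D} = \frac{1456}{1353 \cdot 225} = \frac{1456}{304425}$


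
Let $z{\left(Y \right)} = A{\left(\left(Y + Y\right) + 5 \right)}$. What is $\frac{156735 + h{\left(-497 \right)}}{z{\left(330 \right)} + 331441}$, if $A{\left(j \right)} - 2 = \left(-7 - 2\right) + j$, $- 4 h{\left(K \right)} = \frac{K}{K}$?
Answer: $\frac{626939}{1328396} \approx 0.47195$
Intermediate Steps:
$h{\left(K \right)} = - \frac{1}{4}$ ($h{\left(K \right)} = - \frac{K \frac{1}{K}}{4} = \left(- \frac{1}{4}\right) 1 = - \frac{1}{4}$)
$A{\left(j \right)} = -7 + j$ ($A{\left(j \right)} = 2 + \left(\left(-7 - 2\right) + j\right) = 2 + \left(-9 + j\right) = -7 + j$)
$z{\left(Y \right)} = -2 + 2 Y$ ($z{\left(Y \right)} = -7 + \left(\left(Y + Y\right) + 5\right) = -7 + \left(2 Y + 5\right) = -7 + \left(5 + 2 Y\right) = -2 + 2 Y$)
$\frac{156735 + h{\left(-497 \right)}}{z{\left(330 \right)} + 331441} = \frac{156735 - \frac{1}{4}}{\left(-2 + 2 \cdot 330\right) + 331441} = \frac{626939}{4 \left(\left(-2 + 660\right) + 331441\right)} = \frac{626939}{4 \left(658 + 331441\right)} = \frac{626939}{4 \cdot 332099} = \frac{626939}{4} \cdot \frac{1}{332099} = \frac{626939}{1328396}$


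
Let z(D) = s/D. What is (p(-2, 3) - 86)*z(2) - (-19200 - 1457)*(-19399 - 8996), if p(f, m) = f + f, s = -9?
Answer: -586555110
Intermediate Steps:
p(f, m) = 2*f
z(D) = -9/D
(p(-2, 3) - 86)*z(2) - (-19200 - 1457)*(-19399 - 8996) = (2*(-2) - 86)*(-9/2) - (-19200 - 1457)*(-19399 - 8996) = (-4 - 86)*(-9*1/2) - (-20657)*(-28395) = -90*(-9/2) - 1*586555515 = 405 - 586555515 = -586555110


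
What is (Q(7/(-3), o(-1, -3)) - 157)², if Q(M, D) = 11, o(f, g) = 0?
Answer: 21316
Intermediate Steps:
(Q(7/(-3), o(-1, -3)) - 157)² = (11 - 157)² = (-146)² = 21316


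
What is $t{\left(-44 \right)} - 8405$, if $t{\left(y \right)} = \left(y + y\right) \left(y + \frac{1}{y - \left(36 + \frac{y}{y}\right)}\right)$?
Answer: $- \frac{367085}{81} \approx -4531.9$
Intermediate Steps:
$t{\left(y \right)} = 2 y \left(y + \frac{1}{-37 + y}\right)$ ($t{\left(y \right)} = 2 y \left(y + \frac{1}{y - 37}\right) = 2 y \left(y + \frac{1}{-37 + y}\right)$)
$t{\left(-44 \right)} - 8405 = 2 \left(-44\right) \frac{1}{-37 - 44} \left(1 + \left(-44\right)^{2} - -1628\right) - 8405 = 2 \left(-44\right) \frac{1}{-81} \left(1 + 1936 + 1628\right) - 8405 = 2 \left(-44\right) \left(- \frac{1}{81}\right) 3565 - 8405 = \frac{313720}{81} - 8405 = - \frac{367085}{81}$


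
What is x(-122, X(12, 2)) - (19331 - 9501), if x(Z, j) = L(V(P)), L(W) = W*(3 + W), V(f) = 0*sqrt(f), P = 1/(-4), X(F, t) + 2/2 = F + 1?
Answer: -9830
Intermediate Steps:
X(F, t) = F (X(F, t) = -1 + (F + 1) = -1 + (1 + F) = F)
P = -1/4 (P = 1*(-1/4) = -1/4 ≈ -0.25000)
V(f) = 0
x(Z, j) = 0 (x(Z, j) = 0*(3 + 0) = 0*3 = 0)
x(-122, X(12, 2)) - (19331 - 9501) = 0 - (19331 - 9501) = 0 - 1*9830 = 0 - 9830 = -9830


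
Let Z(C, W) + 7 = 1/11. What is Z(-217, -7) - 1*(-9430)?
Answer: 103654/11 ≈ 9423.1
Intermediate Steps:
Z(C, W) = -76/11 (Z(C, W) = -7 + 1/11 = -76/11)
Z(-217, -7) - 1*(-9430) = -76/11 - 1*(-9430) = -76/11 + 9430 = 103654/11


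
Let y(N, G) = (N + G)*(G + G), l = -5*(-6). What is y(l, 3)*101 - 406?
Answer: 19592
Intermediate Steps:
l = 30
y(N, G) = 2*G*(G + N) (y(N, G) = (G + N)*(2*G) = 2*G*(G + N))
y(l, 3)*101 - 406 = (2*3*(3 + 30))*101 - 406 = (2*3*33)*101 - 406 = 198*101 - 406 = 19998 - 406 = 19592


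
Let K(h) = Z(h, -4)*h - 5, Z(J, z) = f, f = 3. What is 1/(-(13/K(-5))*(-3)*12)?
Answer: -5/117 ≈ -0.042735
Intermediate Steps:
Z(J, z) = 3
K(h) = -5 + 3*h (K(h) = 3*h - 5 = -5 + 3*h)
1/(-(13/K(-5))*(-3)*12) = 1/(-(13/(-5 + 3*(-5)))*(-3)*12) = 1/(-(13/(-5 - 15))*(-3)*12) = 1/(-(13/(-20))*(-3)*12) = 1/(-(13*(-1/20))*(-3)*12) = 1/(-(-13/20*(-3))*12) = 1/(-39*12/20) = 1/(-1*117/5) = 1/(-117/5) = -5/117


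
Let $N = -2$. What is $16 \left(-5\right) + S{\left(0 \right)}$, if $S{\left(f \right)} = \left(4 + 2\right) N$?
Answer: $-92$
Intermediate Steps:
$S{\left(f \right)} = -12$ ($S{\left(f \right)} = \left(4 + 2\right) \left(-2\right) = 6 \left(-2\right) = -12$)
$16 \left(-5\right) + S{\left(0 \right)} = 16 \left(-5\right) - 12 = -80 - 12 = -92$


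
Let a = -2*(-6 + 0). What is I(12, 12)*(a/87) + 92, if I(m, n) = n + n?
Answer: 2764/29 ≈ 95.310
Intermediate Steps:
a = 12 (a = -2*(-6) = 12)
I(m, n) = 2*n
I(12, 12)*(a/87) + 92 = (2*12)*(12/87) + 92 = 24*(12*(1/87)) + 92 = 24*(4/29) + 92 = 96/29 + 92 = 2764/29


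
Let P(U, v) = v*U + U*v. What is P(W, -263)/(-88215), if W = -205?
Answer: -21566/17643 ≈ -1.2224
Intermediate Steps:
P(U, v) = 2*U*v (P(U, v) = U*v + U*v = 2*U*v)
P(W, -263)/(-88215) = (2*(-205)*(-263))/(-88215) = 107830*(-1/88215) = -21566/17643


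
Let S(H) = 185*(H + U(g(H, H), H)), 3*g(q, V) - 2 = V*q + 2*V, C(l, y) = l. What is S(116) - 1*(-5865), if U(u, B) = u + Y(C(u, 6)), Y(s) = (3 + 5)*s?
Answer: 7625275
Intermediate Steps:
Y(s) = 8*s
g(q, V) = 2/3 + 2*V/3 + V*q/3 (g(q, V) = 2/3 + (V*q + 2*V)/3 = 2/3 + (2*V + V*q)/3 = 2/3 + (2*V/3 + V*q/3) = 2/3 + 2*V/3 + V*q/3)
U(u, B) = 9*u (U(u, B) = u + 8*u = 9*u)
S(H) = 1110 + 555*H**2 + 1295*H (S(H) = 185*(H + 9*(2/3 + 2*H/3 + H*H/3)) = 185*(H + 9*(2/3 + 2*H/3 + H**2/3)) = 185*(H + 9*(2/3 + H**2/3 + 2*H/3)) = 185*(H + (6 + 3*H**2 + 6*H)) = 185*(6 + 3*H**2 + 7*H) = 1110 + 555*H**2 + 1295*H)
S(116) - 1*(-5865) = (1110 + 555*116**2 + 1295*116) - 1*(-5865) = (1110 + 555*13456 + 150220) + 5865 = (1110 + 7468080 + 150220) + 5865 = 7619410 + 5865 = 7625275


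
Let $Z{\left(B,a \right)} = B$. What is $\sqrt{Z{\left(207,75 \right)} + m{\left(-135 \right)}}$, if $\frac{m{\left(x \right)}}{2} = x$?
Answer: $3 i \sqrt{7} \approx 7.9373 i$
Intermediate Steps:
$m{\left(x \right)} = 2 x$
$\sqrt{Z{\left(207,75 \right)} + m{\left(-135 \right)}} = \sqrt{207 + 2 \left(-135\right)} = \sqrt{207 - 270} = \sqrt{-63} = 3 i \sqrt{7}$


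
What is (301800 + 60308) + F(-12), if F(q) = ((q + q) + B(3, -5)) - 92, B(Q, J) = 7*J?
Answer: 361957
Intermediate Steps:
F(q) = -127 + 2*q (F(q) = ((q + q) + 7*(-5)) - 92 = (2*q - 35) - 92 = (-35 + 2*q) - 92 = -127 + 2*q)
(301800 + 60308) + F(-12) = (301800 + 60308) + (-127 + 2*(-12)) = 362108 + (-127 - 24) = 362108 - 151 = 361957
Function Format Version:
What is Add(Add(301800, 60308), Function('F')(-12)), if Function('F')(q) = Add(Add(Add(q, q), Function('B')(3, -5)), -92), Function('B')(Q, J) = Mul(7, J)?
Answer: 361957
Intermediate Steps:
Function('F')(q) = Add(-127, Mul(2, q)) (Function('F')(q) = Add(Add(Add(q, q), Mul(7, -5)), -92) = Add(Add(Mul(2, q), -35), -92) = Add(Add(-35, Mul(2, q)), -92) = Add(-127, Mul(2, q)))
Add(Add(301800, 60308), Function('F')(-12)) = Add(Add(301800, 60308), Add(-127, Mul(2, -12))) = Add(362108, Add(-127, -24)) = Add(362108, -151) = 361957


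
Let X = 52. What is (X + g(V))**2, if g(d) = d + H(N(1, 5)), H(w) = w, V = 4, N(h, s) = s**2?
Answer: 6561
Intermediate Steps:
g(d) = 25 + d (g(d) = d + 5**2 = d + 25 = 25 + d)
(X + g(V))**2 = (52 + (25 + 4))**2 = (52 + 29)**2 = 81**2 = 6561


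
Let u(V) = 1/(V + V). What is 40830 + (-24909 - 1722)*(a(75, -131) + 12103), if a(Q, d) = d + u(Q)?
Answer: -15939283977/50 ≈ -3.1879e+8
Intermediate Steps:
u(V) = 1/(2*V)
a(Q, d) = d + 1/(2*Q)
40830 + (-24909 - 1722)*(a(75, -131) + 12103) = 40830 + (-24909 - 1722)*((-131 + (½)/75) + 12103) = 40830 - 26631*((-131 + (½)*(1/75)) + 12103) = 40830 - 26631*((-131 + 1/150) + 12103) = 40830 - 26631*(-19649/150 + 12103) = 40830 - 26631*1795801/150 = 40830 - 15941325477/50 = -15939283977/50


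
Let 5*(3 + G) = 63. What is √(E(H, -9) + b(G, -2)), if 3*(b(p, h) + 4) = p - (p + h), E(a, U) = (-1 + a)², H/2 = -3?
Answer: √411/3 ≈ 6.7577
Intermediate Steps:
G = 48/5 (G = -3 + (⅕)*63 = -3 + 63/5 = 48/5 ≈ 9.6000)
H = -6 (H = 2*(-3) = -6)
b(p, h) = -4 - h/3 (b(p, h) = -4 + (p - (p + h))/3 = -4 + (p - (h + p))/3 = -4 + (p + (-h - p))/3 = -4 + (-h)/3 = -4 - h/3)
√(E(H, -9) + b(G, -2)) = √((-1 - 6)² + (-4 - ⅓*(-2))) = √((-7)² + (-4 + ⅔)) = √(49 - 10/3) = √(137/3) = √411/3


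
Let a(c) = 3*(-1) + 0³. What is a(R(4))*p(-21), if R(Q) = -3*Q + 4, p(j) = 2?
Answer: -6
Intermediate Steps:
R(Q) = 4 - 3*Q
a(c) = -3 (a(c) = -3 + 0 = -3)
a(R(4))*p(-21) = -3*2 = -6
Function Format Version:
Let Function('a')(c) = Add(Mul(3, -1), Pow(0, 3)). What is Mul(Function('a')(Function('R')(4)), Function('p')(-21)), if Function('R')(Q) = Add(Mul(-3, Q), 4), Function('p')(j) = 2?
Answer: -6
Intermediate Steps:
Function('R')(Q) = Add(4, Mul(-3, Q))
Function('a')(c) = -3 (Function('a')(c) = Add(-3, 0) = -3)
Mul(Function('a')(Function('R')(4)), Function('p')(-21)) = Mul(-3, 2) = -6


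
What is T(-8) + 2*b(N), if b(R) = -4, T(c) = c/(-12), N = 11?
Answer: -22/3 ≈ -7.3333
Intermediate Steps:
T(c) = -c/12 (T(c) = c*(-1/12) = -c/12)
T(-8) + 2*b(N) = -1/12*(-8) + 2*(-4) = ⅔ - 8 = -22/3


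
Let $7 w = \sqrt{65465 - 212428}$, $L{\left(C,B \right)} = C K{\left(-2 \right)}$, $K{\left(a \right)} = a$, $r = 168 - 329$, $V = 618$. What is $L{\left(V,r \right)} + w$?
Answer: $-1236 + \frac{i \sqrt{146963}}{7} \approx -1236.0 + 54.765 i$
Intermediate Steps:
$r = -161$ ($r = 168 - 329 = -161$)
$L{\left(C,B \right)} = - 2 C$ ($L{\left(C,B \right)} = C \left(-2\right) = - 2 C$)
$w = \frac{i \sqrt{146963}}{7}$ ($w = \frac{\sqrt{65465 - 212428}}{7} = \frac{\sqrt{-146963}}{7} = \frac{i \sqrt{146963}}{7} \approx 54.765 i$)
$L{\left(V,r \right)} + w = \left(-2\right) 618 + \frac{i \sqrt{146963}}{7} = -1236 + \frac{i \sqrt{146963}}{7}$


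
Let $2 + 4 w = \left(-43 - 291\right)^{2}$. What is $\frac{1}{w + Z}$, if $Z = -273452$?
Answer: $- \frac{2}{491127} \approx -4.0723 \cdot 10^{-6}$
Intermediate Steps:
$w = \frac{55777}{2}$ ($w = - \frac{1}{2} + \frac{\left(-43 - 291\right)^{2}}{4} = - \frac{1}{2} + \frac{\left(-334\right)^{2}}{4} = - \frac{1}{2} + \frac{1}{4} \cdot 111556 = - \frac{1}{2} + 27889 = \frac{55777}{2} \approx 27889.0$)
$\frac{1}{w + Z} = \frac{1}{\frac{55777}{2} - 273452} = \frac{1}{- \frac{491127}{2}} = - \frac{2}{491127}$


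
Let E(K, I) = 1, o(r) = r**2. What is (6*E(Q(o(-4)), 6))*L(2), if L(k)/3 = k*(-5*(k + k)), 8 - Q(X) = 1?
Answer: -720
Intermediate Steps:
Q(X) = 7 (Q(X) = 8 - 1*1 = 8 - 1 = 7)
L(k) = -30*k**2 (L(k) = 3*(k*(-5*(k + k))) = 3*(k*(-10*k)) = 3*(-10*k**2) = -30*k**2)
(6*E(Q(o(-4)), 6))*L(2) = (6*1)*(-30*2**2) = 6*(-30*4) = 6*(-120) = -720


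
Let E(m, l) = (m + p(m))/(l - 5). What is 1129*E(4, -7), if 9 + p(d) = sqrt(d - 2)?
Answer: 5645/12 - 1129*sqrt(2)/12 ≈ 337.36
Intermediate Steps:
p(d) = -9 + sqrt(-2 + d) (p(d) = -9 + sqrt(d - 2) = -9 + sqrt(-2 + d))
E(m, l) = (-9 + m + sqrt(-2 + m))/(-5 + l) (E(m, l) = (m + (-9 + sqrt(-2 + m)))/(l - 5) = (-9 + m + sqrt(-2 + m))/(-5 + l))
1129*E(4, -7) = 1129*((-9 + 4 + sqrt(-2 + 4))/(-5 - 7)) = 1129*((-9 + 4 + sqrt(2))/(-12)) = 1129*(-(-5 + sqrt(2))/12) = 1129*(5/12 - sqrt(2)/12) = 5645/12 - 1129*sqrt(2)/12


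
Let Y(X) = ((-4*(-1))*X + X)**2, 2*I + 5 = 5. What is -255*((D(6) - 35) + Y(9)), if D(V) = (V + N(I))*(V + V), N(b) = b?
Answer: -525810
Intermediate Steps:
I = 0 (I = -5/2 + (1/2)*5 = -5/2 + 5/2 = 0)
D(V) = 2*V**2 (D(V) = (V + 0)*(V + V) = V*(2*V) = 2*V**2)
Y(X) = 25*X**2 (Y(X) = (4*X + X)**2 = (5*X)**2 = 25*X**2)
-255*((D(6) - 35) + Y(9)) = -255*((2*6**2 - 35) + 25*9**2) = -255*((2*36 - 35) + 25*81) = -255*((72 - 35) + 2025) = -255*(37 + 2025) = -255*2062 = -525810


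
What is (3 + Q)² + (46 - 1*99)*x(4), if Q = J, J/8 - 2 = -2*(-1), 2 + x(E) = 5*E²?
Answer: -2909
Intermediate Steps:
x(E) = -2 + 5*E²
J = 32 (J = 16 + 8*(-2*(-1)) = 16 + 8*2 = 16 + 16 = 32)
Q = 32
(3 + Q)² + (46 - 1*99)*x(4) = (3 + 32)² + (46 - 1*99)*(-2 + 5*4²) = 35² + (46 - 99)*(-2 + 5*16) = 1225 - 53*(-2 + 80) = 1225 - 53*78 = 1225 - 4134 = -2909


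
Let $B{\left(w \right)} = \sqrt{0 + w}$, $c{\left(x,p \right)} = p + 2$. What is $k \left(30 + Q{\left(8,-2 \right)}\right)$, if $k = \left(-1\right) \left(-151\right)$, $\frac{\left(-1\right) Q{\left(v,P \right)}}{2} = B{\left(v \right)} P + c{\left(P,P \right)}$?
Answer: $4530 + 1208 \sqrt{2} \approx 6238.4$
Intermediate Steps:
$c{\left(x,p \right)} = 2 + p$
$B{\left(w \right)} = \sqrt{w}$
$Q{\left(v,P \right)} = -4 - 2 P - 2 P \sqrt{v}$ ($Q{\left(v,P \right)} = - 2 \left(\sqrt{v} P + \left(2 + P\right)\right) = - 2 \left(P \sqrt{v} + \left(2 + P\right)\right) = - 2 \left(2 + P + P \sqrt{v}\right) = -4 - 2 P - 2 P \sqrt{v}$)
$k = 151$
$k \left(30 + Q{\left(8,-2 \right)}\right) = 151 \left(30 - - 8 \sqrt{2}\right) = 151 \left(30 - \left(-4\right) 2 \sqrt{2}\right) = 151 \left(30 + \left(-4 + 4 + 8 \sqrt{2}\right)\right) = 151 \left(30 + 8 \sqrt{2}\right) = 4530 + 1208 \sqrt{2}$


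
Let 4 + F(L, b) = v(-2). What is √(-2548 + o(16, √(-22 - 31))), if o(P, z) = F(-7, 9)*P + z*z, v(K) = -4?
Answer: I*√2729 ≈ 52.24*I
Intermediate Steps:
F(L, b) = -8 (F(L, b) = -4 - 4 = -8)
o(P, z) = z² - 8*P (o(P, z) = -8*P + z*z = -8*P + z² = z² - 8*P)
√(-2548 + o(16, √(-22 - 31))) = √(-2548 + ((√(-22 - 31))² - 8*16)) = √(-2548 + ((√(-53))² - 128)) = √(-2548 + ((I*√53)² - 128)) = √(-2548 + (-53 - 128)) = √(-2548 - 181) = √(-2729) = I*√2729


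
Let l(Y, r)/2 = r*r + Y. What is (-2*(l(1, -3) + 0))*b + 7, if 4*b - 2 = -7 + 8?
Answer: -23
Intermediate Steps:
l(Y, r) = 2*Y + 2*r² (l(Y, r) = 2*(r*r + Y) = 2*(r² + Y) = 2*(Y + r²) = 2*Y + 2*r²)
b = ¾ (b = ½ + (-7 + 8)/4 = ½ + (¼)*1 = ½ + ¼ = ¾ ≈ 0.75000)
(-2*(l(1, -3) + 0))*b + 7 = -2*((2*1 + 2*(-3)²) + 0)*(¾) + 7 = -2*((2 + 2*9) + 0)*(¾) + 7 = -2*((2 + 18) + 0)*(¾) + 7 = -2*(20 + 0)*(¾) + 7 = -2*20*(¾) + 7 = -40*¾ + 7 = -30 + 7 = -23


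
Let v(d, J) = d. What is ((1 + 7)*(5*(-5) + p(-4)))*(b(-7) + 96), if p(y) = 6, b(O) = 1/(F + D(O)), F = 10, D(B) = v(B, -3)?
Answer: -43928/3 ≈ -14643.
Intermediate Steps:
D(B) = B
b(O) = 1/(10 + O)
((1 + 7)*(5*(-5) + p(-4)))*(b(-7) + 96) = ((1 + 7)*(5*(-5) + 6))*(1/(10 - 7) + 96) = (8*(-25 + 6))*(1/3 + 96) = (8*(-19))*(⅓ + 96) = -152*289/3 = -43928/3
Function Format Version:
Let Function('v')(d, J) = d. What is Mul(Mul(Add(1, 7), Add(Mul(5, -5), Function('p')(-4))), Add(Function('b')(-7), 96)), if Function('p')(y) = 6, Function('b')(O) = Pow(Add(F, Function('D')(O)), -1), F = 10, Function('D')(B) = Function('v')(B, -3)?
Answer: Rational(-43928, 3) ≈ -14643.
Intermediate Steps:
Function('D')(B) = B
Function('b')(O) = Pow(Add(10, O), -1)
Mul(Mul(Add(1, 7), Add(Mul(5, -5), Function('p')(-4))), Add(Function('b')(-7), 96)) = Mul(Mul(Add(1, 7), Add(Mul(5, -5), 6)), Add(Pow(Add(10, -7), -1), 96)) = Mul(Mul(8, Add(-25, 6)), Add(Pow(3, -1), 96)) = Mul(Mul(8, -19), Add(Rational(1, 3), 96)) = Mul(-152, Rational(289, 3)) = Rational(-43928, 3)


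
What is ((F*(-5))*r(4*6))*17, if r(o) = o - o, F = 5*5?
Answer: 0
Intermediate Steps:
F = 25
r(o) = 0
((F*(-5))*r(4*6))*17 = ((25*(-5))*0)*17 = -125*0*17 = 0*17 = 0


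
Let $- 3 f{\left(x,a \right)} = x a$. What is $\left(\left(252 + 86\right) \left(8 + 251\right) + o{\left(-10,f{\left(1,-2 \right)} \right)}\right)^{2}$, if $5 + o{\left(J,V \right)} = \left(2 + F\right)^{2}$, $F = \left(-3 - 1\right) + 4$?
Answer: $7663426681$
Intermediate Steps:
$F = 0$ ($F = -4 + 4 = 0$)
$f{\left(x,a \right)} = - \frac{a x}{3}$ ($f{\left(x,a \right)} = - \frac{x a}{3} = - \frac{a x}{3}$)
$o{\left(J,V \right)} = -1$ ($o{\left(J,V \right)} = -5 + \left(2 + 0\right)^{2} = -5 + 2^{2} = -5 + 4 = -1$)
$\left(\left(252 + 86\right) \left(8 + 251\right) + o{\left(-10,f{\left(1,-2 \right)} \right)}\right)^{2} = \left(\left(252 + 86\right) \left(8 + 251\right) - 1\right)^{2} = \left(338 \cdot 259 - 1\right)^{2} = \left(87542 - 1\right)^{2} = 87541^{2} = 7663426681$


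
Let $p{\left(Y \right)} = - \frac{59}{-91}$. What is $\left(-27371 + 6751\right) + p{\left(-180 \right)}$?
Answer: $- \frac{1876361}{91} \approx -20619.0$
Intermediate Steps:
$p{\left(Y \right)} = \frac{59}{91}$ ($p{\left(Y \right)} = \left(-59\right) \left(- \frac{1}{91}\right) = \frac{59}{91}$)
$\left(-27371 + 6751\right) + p{\left(-180 \right)} = \left(-27371 + 6751\right) + \frac{59}{91} = -20620 + \frac{59}{91} = - \frac{1876361}{91}$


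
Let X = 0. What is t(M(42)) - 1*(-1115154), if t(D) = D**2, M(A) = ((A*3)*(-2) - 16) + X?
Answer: 1186978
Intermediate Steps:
M(A) = -16 - 6*A (M(A) = ((A*3)*(-2) - 16) + 0 = ((3*A)*(-2) - 16) + 0 = (-6*A - 16) + 0 = (-16 - 6*A) + 0 = -16 - 6*A)
t(M(42)) - 1*(-1115154) = (-16 - 6*42)**2 - 1*(-1115154) = (-16 - 252)**2 + 1115154 = (-268)**2 + 1115154 = 71824 + 1115154 = 1186978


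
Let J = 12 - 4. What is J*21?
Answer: 168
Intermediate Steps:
J = 8
J*21 = 8*21 = 168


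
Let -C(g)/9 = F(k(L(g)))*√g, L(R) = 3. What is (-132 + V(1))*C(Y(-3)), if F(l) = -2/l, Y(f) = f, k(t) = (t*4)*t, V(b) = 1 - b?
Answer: -66*I*√3 ≈ -114.32*I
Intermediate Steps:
k(t) = 4*t² (k(t) = (4*t)*t = 4*t²)
C(g) = √g/2 (C(g) = -9*(-2/(4*3²))*√g = -9*(-2/(4*9))*√g = -9*(-2/36)*√g = -9*(-2*1/36)*√g = -(-1)*√g/2 = √g/2)
(-132 + V(1))*C(Y(-3)) = (-132 + (1 - 1*1))*(√(-3)/2) = (-132 + (1 - 1))*((I*√3)/2) = (-132 + 0)*(I*√3/2) = -66*I*√3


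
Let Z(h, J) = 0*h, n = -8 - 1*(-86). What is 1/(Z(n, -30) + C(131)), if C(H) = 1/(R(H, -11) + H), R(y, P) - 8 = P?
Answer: 128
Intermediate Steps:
n = 78 (n = -8 + 86 = 78)
R(y, P) = 8 + P
Z(h, J) = 0
C(H) = 1/(-3 + H) (C(H) = 1/((8 - 11) + H) = 1/(-3 + H))
1/(Z(n, -30) + C(131)) = 1/(0 + 1/(-3 + 131)) = 1/(0 + 1/128) = 1/(1/128) = 128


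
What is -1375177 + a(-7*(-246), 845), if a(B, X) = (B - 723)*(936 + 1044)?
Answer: 602843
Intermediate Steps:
a(B, X) = -1431540 + 1980*B (a(B, X) = (-723 + B)*1980 = -1431540 + 1980*B)
-1375177 + a(-7*(-246), 845) = -1375177 + (-1431540 + 1980*(-7*(-246))) = -1375177 + (-1431540 + 1980*1722) = -1375177 + (-1431540 + 3409560) = -1375177 + 1978020 = 602843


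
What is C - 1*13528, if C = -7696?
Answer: -21224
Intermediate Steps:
C - 1*13528 = -7696 - 1*13528 = -7696 - 13528 = -21224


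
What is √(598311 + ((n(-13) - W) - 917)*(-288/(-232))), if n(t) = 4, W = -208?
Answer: 3*√55827059/29 ≈ 772.94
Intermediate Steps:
√(598311 + ((n(-13) - W) - 917)*(-288/(-232))) = √(598311 + ((4 - 1*(-208)) - 917)*(-288/(-232))) = √(598311 + ((4 + 208) - 917)*(-288*(-1/232))) = √(598311 + (212 - 917)*(36/29)) = √(598311 - 705*36/29) = √(598311 - 25380/29) = √(17325639/29) = 3*√55827059/29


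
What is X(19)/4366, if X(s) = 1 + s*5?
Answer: 48/2183 ≈ 0.021988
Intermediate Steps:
X(s) = 1 + 5*s
X(19)/4366 = (1 + 5*19)/4366 = (1 + 95)*(1/4366) = 96*(1/4366) = 48/2183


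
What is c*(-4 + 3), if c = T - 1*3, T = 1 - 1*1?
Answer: 3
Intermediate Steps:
T = 0 (T = 1 - 1 = 0)
c = -3 (c = 0 - 1*3 = 0 - 3 = -3)
c*(-4 + 3) = -3*(-4 + 3) = -3*(-1) = 3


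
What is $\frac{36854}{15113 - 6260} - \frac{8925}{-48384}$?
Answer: $\frac{29558047}{6799104} \approx 4.3473$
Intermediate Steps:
$\frac{36854}{15113 - 6260} - \frac{8925}{-48384} = \frac{36854}{15113 - 6260} - - \frac{425}{2304} = \frac{36854}{8853} + \frac{425}{2304} = \frac{29558047}{6799104}$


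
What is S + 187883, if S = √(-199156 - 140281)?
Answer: 187883 + I*√339437 ≈ 1.8788e+5 + 582.61*I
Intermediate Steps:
S = I*√339437 (S = √(-339437) = I*√339437 ≈ 582.61*I)
S + 187883 = I*√339437 + 187883 = 187883 + I*√339437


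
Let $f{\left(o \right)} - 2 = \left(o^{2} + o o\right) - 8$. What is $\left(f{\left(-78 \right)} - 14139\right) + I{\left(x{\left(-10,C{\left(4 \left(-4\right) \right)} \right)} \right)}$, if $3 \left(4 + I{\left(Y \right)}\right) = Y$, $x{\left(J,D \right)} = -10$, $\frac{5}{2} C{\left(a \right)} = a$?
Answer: $- \frac{5953}{3} \approx -1984.3$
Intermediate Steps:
$C{\left(a \right)} = \frac{2 a}{5}$
$I{\left(Y \right)} = -4 + \frac{Y}{3}$
$f{\left(o \right)} = -6 + 2 o^{2}$ ($f{\left(o \right)} = 2 - \left(8 - o^{2} - o o\right) = 2 + \left(\left(o^{2} + o^{2}\right) - 8\right) = 2 + \left(2 o^{2} - 8\right) = 2 + \left(-8 + 2 o^{2}\right) = -6 + 2 o^{2}$)
$\left(f{\left(-78 \right)} - 14139\right) + I{\left(x{\left(-10,C{\left(4 \left(-4\right) \right)} \right)} \right)} = \left(\left(-6 + 2 \left(-78\right)^{2}\right) - 14139\right) + \left(-4 + \frac{1}{3} \left(-10\right)\right) = \left(\left(-6 + 2 \cdot 6084\right) - 14139\right) - \frac{22}{3} = \left(\left(-6 + 12168\right) - 14139\right) - \frac{22}{3} = \left(12162 - 14139\right) - \frac{22}{3} = -1977 - \frac{22}{3} = - \frac{5953}{3}$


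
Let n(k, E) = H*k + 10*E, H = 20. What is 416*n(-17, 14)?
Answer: -83200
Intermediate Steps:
n(k, E) = 10*E + 20*k (n(k, E) = 20*k + 10*E = 10*E + 20*k)
416*n(-17, 14) = 416*(10*14 + 20*(-17)) = 416*(140 - 340) = 416*(-200) = -83200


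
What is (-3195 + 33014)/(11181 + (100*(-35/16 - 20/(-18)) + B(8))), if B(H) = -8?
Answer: 1073484/398353 ≈ 2.6948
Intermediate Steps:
(-3195 + 33014)/(11181 + (100*(-35/16 - 20/(-18)) + B(8))) = (-3195 + 33014)/(11181 + (100*(-35/16 - 20/(-18)) - 8)) = 29819/(11181 + (100*(-35*1/16 - 20*(-1/18)) - 8)) = 29819/(11181 + (100*(-35/16 + 10/9) - 8)) = 29819/(11181 + (100*(-155/144) - 8)) = 29819/(11181 + (-3875/36 - 8)) = 29819/(11181 - 4163/36) = 29819/(398353/36) = 29819*(36/398353) = 1073484/398353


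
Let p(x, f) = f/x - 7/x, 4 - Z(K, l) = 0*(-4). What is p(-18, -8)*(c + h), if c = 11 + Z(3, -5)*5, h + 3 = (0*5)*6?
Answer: 70/3 ≈ 23.333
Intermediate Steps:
Z(K, l) = 4 (Z(K, l) = 4 - 0*(-4) = 4 - 1*0 = 4 + 0 = 4)
p(x, f) = -7/x + f/x
h = -3 (h = -3 + (0*5)*6 = -3 + 0*6 = -3 + 0 = -3)
c = 31 (c = 11 + 4*5 = 11 + 20 = 31)
p(-18, -8)*(c + h) = ((-7 - 8)/(-18))*(31 - 3) = -1/18*(-15)*28 = (⅚)*28 = 70/3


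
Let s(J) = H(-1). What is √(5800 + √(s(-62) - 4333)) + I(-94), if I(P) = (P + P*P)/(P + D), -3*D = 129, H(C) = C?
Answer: -8742/137 + √(5800 + I*√4334) ≈ 12.349 + 0.43221*I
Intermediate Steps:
D = -43 (D = -⅓*129 = -43)
s(J) = -1
I(P) = (P + P²)/(-43 + P) (I(P) = (P + P*P)/(P - 43) = (P + P²)/(-43 + P))
√(5800 + √(s(-62) - 4333)) + I(-94) = √(5800 + √(-1 - 4333)) - 94*(1 - 94)/(-43 - 94) = √(5800 + √(-4334)) - 94*(-93)/(-137) = √(5800 + I*√4334) - 94*(-1/137)*(-93) = √(5800 + I*√4334) - 8742/137 = -8742/137 + √(5800 + I*√4334)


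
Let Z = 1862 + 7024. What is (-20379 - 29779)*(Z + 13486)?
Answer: -1122134776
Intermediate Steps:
Z = 8886
(-20379 - 29779)*(Z + 13486) = (-20379 - 29779)*(8886 + 13486) = -50158*22372 = -1122134776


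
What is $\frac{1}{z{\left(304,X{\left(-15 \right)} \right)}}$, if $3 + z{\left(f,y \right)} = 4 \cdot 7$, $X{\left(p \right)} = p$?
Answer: $\frac{1}{25} \approx 0.04$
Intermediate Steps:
$z{\left(f,y \right)} = 25$ ($z{\left(f,y \right)} = -3 + 4 \cdot 7 = -3 + 28 = 25$)
$\frac{1}{z{\left(304,X{\left(-15 \right)} \right)}} = \frac{1}{25}$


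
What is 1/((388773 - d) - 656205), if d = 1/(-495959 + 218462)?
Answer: -277497/74211577703 ≈ -3.7393e-6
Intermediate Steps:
d = -1/277497 (d = 1/(-277497) = -1/277497 ≈ -3.6036e-6)
1/((388773 - d) - 656205) = 1/((388773 - 1*(-1/277497)) - 656205) = 1/((388773 + 1/277497) - 656205) = 1/(107883341182/277497 - 656205) = 1/(-74211577703/277497) = -277497/74211577703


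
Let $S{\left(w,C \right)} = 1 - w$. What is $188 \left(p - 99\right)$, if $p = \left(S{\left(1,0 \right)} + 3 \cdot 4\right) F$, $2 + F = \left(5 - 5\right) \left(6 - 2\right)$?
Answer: $-23124$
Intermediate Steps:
$F = -2$ ($F = -2 + \left(5 - 5\right) \left(6 - 2\right) = -2 + 0 \cdot 4 = -2 + 0 = -2$)
$p = -24$ ($p = \left(\left(1 - 1\right) + 3 \cdot 4\right) \left(-2\right) = \left(\left(1 - 1\right) + 12\right) \left(-2\right) = \left(0 + 12\right) \left(-2\right) = 12 \left(-2\right) = -24$)
$188 \left(p - 99\right) = 188 \left(-24 - 99\right) = 188 \left(-123\right) = -23124$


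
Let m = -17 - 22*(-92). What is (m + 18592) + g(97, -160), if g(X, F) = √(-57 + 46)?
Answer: 20599 + I*√11 ≈ 20599.0 + 3.3166*I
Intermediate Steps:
g(X, F) = I*√11 (g(X, F) = √(-11) = I*√11)
m = 2007 (m = -17 + 2024 = 2007)
(m + 18592) + g(97, -160) = (2007 + 18592) + I*√11 = 20599 + I*√11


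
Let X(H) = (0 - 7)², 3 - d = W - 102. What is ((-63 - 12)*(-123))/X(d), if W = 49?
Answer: 9225/49 ≈ 188.27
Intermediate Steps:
d = 56 (d = 3 - (49 - 102) = 3 - 1*(-53) = 3 + 53 = 56)
X(H) = 49 (X(H) = (-7)² = 49)
((-63 - 12)*(-123))/X(d) = ((-63 - 12)*(-123))/49 = -75*(-123)*(1/49) = 9225*(1/49) = 9225/49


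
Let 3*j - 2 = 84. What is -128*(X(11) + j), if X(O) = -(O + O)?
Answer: -2560/3 ≈ -853.33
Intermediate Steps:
j = 86/3 (j = ⅔ + (⅓)*84 = ⅔ + 28 = 86/3 ≈ 28.667)
X(O) = -2*O
-128*(X(11) + j) = -128*(-2*11 + 86/3) = -128*(-22 + 86/3) = -128*20/3 = -2560/3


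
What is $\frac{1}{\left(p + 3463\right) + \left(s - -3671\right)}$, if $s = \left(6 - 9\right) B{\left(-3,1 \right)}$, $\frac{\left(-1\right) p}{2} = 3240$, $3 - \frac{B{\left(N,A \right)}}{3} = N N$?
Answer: $\frac{1}{708} \approx 0.0014124$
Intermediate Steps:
$B{\left(N,A \right)} = 9 - 3 N^{2}$ ($B{\left(N,A \right)} = 9 - 3 N N = 9 - 3 N^{2}$)
$p = -6480$ ($p = \left(-2\right) 3240 = -6480$)
$s = 54$ ($s = \left(6 - 9\right) \left(9 - 3 \left(-3\right)^{2}\right) = - 3 \left(9 - 27\right) = \left(-3\right) \left(-18\right) = 54$)
$\frac{1}{\left(p + 3463\right) + \left(s - -3671\right)} = \frac{1}{\left(-6480 + 3463\right) + \left(54 - -3671\right)} = \frac{1}{-3017 + \left(54 + 3671\right)} = \frac{1}{-3017 + 3725} = \frac{1}{708}$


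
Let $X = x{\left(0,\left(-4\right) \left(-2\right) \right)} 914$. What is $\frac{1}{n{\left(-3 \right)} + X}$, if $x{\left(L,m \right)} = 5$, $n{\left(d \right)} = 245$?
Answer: $\frac{1}{4815} \approx 0.00020768$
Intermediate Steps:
$X = 4570$ ($X = 5 \cdot 914 = 4570$)
$\frac{1}{n{\left(-3 \right)} + X} = \frac{1}{245 + 4570} = \frac{1}{4815}$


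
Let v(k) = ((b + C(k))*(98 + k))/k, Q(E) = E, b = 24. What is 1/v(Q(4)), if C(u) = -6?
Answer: 1/459 ≈ 0.0021787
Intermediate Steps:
v(k) = (1764 + 18*k)/k (v(k) = ((24 - 6)*(98 + k))/k = (18*(98 + k))/k = (1764 + 18*k)/k)
1/v(Q(4)) = 1/(18 + 1764/4) = 1/(18 + 1764*(¼)) = 1/(18 + 441) = 1/459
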